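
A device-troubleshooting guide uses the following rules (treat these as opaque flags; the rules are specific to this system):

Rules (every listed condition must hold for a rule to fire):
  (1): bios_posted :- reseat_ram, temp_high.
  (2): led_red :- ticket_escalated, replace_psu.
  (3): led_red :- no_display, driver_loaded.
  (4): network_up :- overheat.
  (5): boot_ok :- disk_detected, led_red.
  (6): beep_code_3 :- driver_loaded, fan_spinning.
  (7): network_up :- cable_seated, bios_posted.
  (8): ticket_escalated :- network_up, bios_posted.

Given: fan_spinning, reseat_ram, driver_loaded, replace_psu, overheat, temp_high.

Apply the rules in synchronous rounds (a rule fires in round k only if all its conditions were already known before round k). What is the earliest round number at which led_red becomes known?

3

Round 1 fires (1), (4), (6), giving bios_posted, network_up, beep_code_3.
Round 2 fires (8), giving ticket_escalated.
Round 3 fires (2), giving led_red.
led_red first appears in round 3.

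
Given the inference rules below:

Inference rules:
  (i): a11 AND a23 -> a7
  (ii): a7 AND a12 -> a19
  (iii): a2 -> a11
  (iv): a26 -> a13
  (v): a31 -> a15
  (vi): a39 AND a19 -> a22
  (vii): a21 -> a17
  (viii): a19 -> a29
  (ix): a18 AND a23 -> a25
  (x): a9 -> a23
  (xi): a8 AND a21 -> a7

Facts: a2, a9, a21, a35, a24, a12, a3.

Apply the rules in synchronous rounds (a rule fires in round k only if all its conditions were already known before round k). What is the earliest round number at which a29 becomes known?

4

Round 1 fires (iii), (vii), (x), giving a11, a17, a23.
Round 2 fires (i), giving a7.
Round 3 fires (ii), giving a19.
Round 4 fires (viii), giving a29.
a29 first appears in round 4.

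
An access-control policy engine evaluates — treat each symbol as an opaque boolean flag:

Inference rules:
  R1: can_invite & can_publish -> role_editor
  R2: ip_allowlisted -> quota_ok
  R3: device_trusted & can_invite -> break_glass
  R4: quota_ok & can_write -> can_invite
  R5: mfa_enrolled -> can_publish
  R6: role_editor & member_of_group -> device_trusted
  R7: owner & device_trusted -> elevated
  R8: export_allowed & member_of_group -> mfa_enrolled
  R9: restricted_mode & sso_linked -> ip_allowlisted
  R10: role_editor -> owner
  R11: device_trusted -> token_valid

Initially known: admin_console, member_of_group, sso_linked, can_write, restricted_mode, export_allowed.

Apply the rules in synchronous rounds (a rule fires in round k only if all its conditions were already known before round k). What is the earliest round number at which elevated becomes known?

Round 1: R8 [export_allowed & member_of_group -> mfa_enrolled]; R9 [restricted_mode & sso_linked -> ip_allowlisted]. Adds mfa_enrolled, ip_allowlisted.
Round 2: R2 [ip_allowlisted -> quota_ok]; R5 [mfa_enrolled -> can_publish]. Adds quota_ok, can_publish.
Round 3: R4 [quota_ok & can_write -> can_invite]. Adds can_invite.
Round 4: R1 [can_invite & can_publish -> role_editor]. Adds role_editor.
Round 5: R6 [role_editor & member_of_group -> device_trusted]; R10 [role_editor -> owner]. Adds device_trusted, owner.
Round 6: R3 [device_trusted & can_invite -> break_glass]; R7 [owner & device_trusted -> elevated]; R11 [device_trusted -> token_valid]. Adds break_glass, elevated, token_valid.
elevated first appears in round 6.

6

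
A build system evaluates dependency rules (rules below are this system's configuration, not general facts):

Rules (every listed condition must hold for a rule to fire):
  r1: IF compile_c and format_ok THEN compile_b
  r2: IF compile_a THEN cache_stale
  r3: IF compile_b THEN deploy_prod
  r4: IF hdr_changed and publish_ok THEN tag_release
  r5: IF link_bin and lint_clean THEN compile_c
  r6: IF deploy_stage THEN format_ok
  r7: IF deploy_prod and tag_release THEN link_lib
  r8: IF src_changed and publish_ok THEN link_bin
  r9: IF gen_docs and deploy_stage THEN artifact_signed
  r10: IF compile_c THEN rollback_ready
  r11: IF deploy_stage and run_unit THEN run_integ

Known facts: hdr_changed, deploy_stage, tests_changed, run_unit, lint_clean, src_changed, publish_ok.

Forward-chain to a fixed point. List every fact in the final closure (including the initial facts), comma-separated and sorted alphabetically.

Round 1 — r4, r6, r8, r11, derive tag_release, format_ok, link_bin, run_integ.
Round 2 — r5, derive compile_c.
Round 3 — r1, r10, derive compile_b, rollback_ready.
Round 4 — r3, derive deploy_prod.
Round 5 — r7, derive link_lib.

compile_b, compile_c, deploy_prod, deploy_stage, format_ok, hdr_changed, link_bin, link_lib, lint_clean, publish_ok, rollback_ready, run_integ, run_unit, src_changed, tag_release, tests_changed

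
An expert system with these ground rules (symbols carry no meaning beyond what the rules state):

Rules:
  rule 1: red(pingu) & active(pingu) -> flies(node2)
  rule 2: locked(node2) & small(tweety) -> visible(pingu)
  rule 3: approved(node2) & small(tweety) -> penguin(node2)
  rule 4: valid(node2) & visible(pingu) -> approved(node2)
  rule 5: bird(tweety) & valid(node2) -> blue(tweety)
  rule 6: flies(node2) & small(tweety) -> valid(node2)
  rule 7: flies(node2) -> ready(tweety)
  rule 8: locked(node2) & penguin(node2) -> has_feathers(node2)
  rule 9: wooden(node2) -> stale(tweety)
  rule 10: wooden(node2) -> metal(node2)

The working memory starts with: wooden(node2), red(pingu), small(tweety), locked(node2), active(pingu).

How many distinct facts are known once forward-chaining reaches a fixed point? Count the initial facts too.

[1] rule 1 [red(pingu) & active(pingu) -> flies(node2)]; rule 2 [locked(node2) & small(tweety) -> visible(pingu)]; rule 9 [wooden(node2) -> stale(tweety)]; rule 10 [wooden(node2) -> metal(node2)]. ⇒ new: flies(node2), visible(pingu), stale(tweety), metal(node2).
[2] rule 6 [flies(node2) & small(tweety) -> valid(node2)]; rule 7 [flies(node2) -> ready(tweety)]. ⇒ new: valid(node2), ready(tweety).
[3] rule 4 [valid(node2) & visible(pingu) -> approved(node2)]. ⇒ new: approved(node2).
[4] rule 3 [approved(node2) & small(tweety) -> penguin(node2)]. ⇒ new: penguin(node2).
[5] rule 8 [locked(node2) & penguin(node2) -> has_feathers(node2)]. ⇒ new: has_feathers(node2).
Closure: {active(pingu), approved(node2), flies(node2), has_feathers(node2), locked(node2), metal(node2), penguin(node2), ready(tweety), red(pingu), small(tweety), stale(tweety), valid(node2), visible(pingu), wooden(node2)} — 14 facts.

14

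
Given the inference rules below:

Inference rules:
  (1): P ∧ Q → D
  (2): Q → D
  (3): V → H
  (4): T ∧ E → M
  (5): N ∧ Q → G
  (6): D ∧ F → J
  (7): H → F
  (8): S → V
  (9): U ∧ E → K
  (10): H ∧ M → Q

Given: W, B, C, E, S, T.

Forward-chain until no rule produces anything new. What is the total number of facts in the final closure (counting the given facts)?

Round 1 — (4), (8), derive M, V.
Round 2 — (3), derive H.
Round 3 — (7), (10), derive F, Q.
Round 4 — (2), derive D.
Round 5 — (6), derive J.
Closure: {B, C, D, E, F, H, J, M, Q, S, T, V, W} — 13 facts.

13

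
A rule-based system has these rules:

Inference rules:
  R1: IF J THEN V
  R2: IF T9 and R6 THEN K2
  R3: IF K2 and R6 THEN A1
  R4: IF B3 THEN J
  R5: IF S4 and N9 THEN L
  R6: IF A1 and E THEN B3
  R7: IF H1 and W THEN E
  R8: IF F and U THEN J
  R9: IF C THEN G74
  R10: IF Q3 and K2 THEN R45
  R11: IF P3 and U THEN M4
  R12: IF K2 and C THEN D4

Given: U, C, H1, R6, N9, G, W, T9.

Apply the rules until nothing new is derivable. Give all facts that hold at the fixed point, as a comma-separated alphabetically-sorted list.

Round 1: R2 [IF T9 and R6 THEN K2]; R7 [IF H1 and W THEN E]; R9 [IF C THEN G74]. Adds K2, E, G74.
Round 2: R3 [IF K2 and R6 THEN A1]; R12 [IF K2 and C THEN D4]. Adds A1, D4.
Round 3: R6 [IF A1 and E THEN B3]. Adds B3.
Round 4: R4 [IF B3 THEN J]. Adds J.
Round 5: R1 [IF J THEN V]. Adds V.

A1, B3, C, D4, E, G, G74, H1, J, K2, N9, R6, T9, U, V, W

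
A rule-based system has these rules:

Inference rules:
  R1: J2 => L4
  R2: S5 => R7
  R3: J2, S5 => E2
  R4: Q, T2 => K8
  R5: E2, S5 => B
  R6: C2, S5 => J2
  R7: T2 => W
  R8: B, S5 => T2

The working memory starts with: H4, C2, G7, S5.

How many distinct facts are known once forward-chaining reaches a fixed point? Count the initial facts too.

Round 1: R2 [S5 => R7]; R6 [C2, S5 => J2]. New: R7, J2.
Round 2: R1 [J2 => L4]; R3 [J2, S5 => E2]. New: L4, E2.
Round 3: R5 [E2, S5 => B]. New: B.
Round 4: R8 [B, S5 => T2]. New: T2.
Round 5: R7 [T2 => W]. New: W.
Closure: {B, C2, E2, G7, H4, J2, L4, R7, S5, T2, W} — 11 facts.

11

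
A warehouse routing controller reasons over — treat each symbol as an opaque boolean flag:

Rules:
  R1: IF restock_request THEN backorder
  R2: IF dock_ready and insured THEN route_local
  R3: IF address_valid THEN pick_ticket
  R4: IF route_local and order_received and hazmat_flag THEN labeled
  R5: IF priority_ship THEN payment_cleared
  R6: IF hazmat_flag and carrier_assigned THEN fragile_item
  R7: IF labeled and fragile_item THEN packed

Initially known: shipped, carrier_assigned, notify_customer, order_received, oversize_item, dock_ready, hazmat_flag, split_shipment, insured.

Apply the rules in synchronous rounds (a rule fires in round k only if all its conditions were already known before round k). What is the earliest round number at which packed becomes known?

Round 1: R2 [IF dock_ready and insured THEN route_local]; R6 [IF hazmat_flag and carrier_assigned THEN fragile_item]. Adds route_local, fragile_item.
Round 2: R4 [IF route_local and order_received and hazmat_flag THEN labeled]. Adds labeled.
Round 3: R7 [IF labeled and fragile_item THEN packed]. Adds packed.
packed first appears in round 3.

3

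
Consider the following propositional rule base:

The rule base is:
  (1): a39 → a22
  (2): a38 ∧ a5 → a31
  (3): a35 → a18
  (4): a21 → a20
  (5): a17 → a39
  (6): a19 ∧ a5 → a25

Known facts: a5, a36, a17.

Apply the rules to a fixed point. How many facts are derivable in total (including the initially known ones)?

5

Round 1 fires (5), giving a39.
Round 2 fires (1), giving a22.
Closure: {a17, a22, a36, a39, a5} — 5 facts.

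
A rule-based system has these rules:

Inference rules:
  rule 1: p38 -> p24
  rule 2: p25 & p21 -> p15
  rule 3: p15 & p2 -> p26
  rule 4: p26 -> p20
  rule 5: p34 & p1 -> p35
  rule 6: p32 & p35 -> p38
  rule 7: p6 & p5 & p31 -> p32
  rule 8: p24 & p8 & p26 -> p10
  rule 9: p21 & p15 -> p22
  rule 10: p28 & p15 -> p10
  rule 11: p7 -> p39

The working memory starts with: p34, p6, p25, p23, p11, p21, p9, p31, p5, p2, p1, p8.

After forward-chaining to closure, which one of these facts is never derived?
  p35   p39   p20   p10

p39

Round 1 — rule 2, rule 5, rule 7, derive p15, p35, p32.
Round 2 — rule 3, rule 6, rule 9, derive p26, p38, p22.
Round 3 — rule 1, rule 4, derive p24, p20.
Round 4 — rule 8, derive p10.
Derived: p10 (round 4), p35 (round 1), p20 (round 3). p39 never appears in any round.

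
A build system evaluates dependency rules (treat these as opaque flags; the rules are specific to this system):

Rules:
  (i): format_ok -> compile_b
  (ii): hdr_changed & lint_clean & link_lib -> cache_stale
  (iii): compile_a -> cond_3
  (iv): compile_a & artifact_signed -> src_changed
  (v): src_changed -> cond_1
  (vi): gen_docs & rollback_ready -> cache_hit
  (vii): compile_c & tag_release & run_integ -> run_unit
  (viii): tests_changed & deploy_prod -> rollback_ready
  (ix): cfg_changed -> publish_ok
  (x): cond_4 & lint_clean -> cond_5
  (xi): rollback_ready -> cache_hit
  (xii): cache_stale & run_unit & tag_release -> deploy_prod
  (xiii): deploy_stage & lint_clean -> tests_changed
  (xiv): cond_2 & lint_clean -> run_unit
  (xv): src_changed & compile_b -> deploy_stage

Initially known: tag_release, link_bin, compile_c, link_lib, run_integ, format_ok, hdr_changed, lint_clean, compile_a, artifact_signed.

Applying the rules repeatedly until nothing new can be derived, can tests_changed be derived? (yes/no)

yes

[1] (i) [format_ok -> compile_b]; (ii) [hdr_changed & lint_clean & link_lib -> cache_stale]; (iii) [compile_a -> cond_3]; (iv) [compile_a & artifact_signed -> src_changed]; (vii) [compile_c & tag_release & run_integ -> run_unit]. ⇒ new: compile_b, cache_stale, cond_3, src_changed, run_unit.
[2] (v) [src_changed -> cond_1]; (xii) [cache_stale & run_unit & tag_release -> deploy_prod]; (xv) [src_changed & compile_b -> deploy_stage]. ⇒ new: cond_1, deploy_prod, deploy_stage.
[3] (xiii) [deploy_stage & lint_clean -> tests_changed]. ⇒ new: tests_changed.
[4] (viii) [tests_changed & deploy_prod -> rollback_ready]. ⇒ new: rollback_ready.
[5] (xi) [rollback_ready -> cache_hit]. ⇒ new: cache_hit.
tests_changed appears in round 3, so it is derivable.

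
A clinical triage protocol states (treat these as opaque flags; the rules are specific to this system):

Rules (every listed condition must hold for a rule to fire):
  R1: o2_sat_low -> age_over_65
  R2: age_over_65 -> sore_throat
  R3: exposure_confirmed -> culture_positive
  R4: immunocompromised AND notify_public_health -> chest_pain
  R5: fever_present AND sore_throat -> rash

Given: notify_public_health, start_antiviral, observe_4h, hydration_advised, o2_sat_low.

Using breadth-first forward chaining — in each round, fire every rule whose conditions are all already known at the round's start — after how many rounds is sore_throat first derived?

2

Round 1 — R1, derive age_over_65.
Round 2 — R2, derive sore_throat.
sore_throat first appears in round 2.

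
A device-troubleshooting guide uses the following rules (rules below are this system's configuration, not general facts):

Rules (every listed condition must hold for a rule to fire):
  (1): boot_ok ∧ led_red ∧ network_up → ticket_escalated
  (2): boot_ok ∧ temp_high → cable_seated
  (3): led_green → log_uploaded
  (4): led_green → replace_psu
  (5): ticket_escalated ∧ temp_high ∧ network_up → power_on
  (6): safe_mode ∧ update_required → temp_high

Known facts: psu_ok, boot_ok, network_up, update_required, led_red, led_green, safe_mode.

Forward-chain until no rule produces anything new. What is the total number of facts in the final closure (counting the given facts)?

Round 1: (1) [boot_ok ∧ led_red ∧ network_up → ticket_escalated]; (3) [led_green → log_uploaded]; (4) [led_green → replace_psu]; (6) [safe_mode ∧ update_required → temp_high]. New: ticket_escalated, log_uploaded, replace_psu, temp_high.
Round 2: (2) [boot_ok ∧ temp_high → cable_seated]; (5) [ticket_escalated ∧ temp_high ∧ network_up → power_on]. New: cable_seated, power_on.
Closure: {boot_ok, cable_seated, led_green, led_red, log_uploaded, network_up, power_on, psu_ok, replace_psu, safe_mode, temp_high, ticket_escalated, update_required} — 13 facts.

13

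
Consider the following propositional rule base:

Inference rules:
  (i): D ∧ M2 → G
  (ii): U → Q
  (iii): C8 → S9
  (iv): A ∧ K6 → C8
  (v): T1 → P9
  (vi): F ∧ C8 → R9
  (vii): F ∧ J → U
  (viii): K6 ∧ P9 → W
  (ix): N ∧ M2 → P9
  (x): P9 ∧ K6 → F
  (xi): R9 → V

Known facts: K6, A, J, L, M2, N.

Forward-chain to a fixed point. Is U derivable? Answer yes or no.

Round 1 — (iv), (ix), derive C8, P9.
Round 2 — (iii), (viii), (x), derive S9, W, F.
Round 3 — (vi), (vii), derive R9, U.
Round 4 — (ii), (xi), derive Q, V.
U appears in round 3, so it is derivable.

yes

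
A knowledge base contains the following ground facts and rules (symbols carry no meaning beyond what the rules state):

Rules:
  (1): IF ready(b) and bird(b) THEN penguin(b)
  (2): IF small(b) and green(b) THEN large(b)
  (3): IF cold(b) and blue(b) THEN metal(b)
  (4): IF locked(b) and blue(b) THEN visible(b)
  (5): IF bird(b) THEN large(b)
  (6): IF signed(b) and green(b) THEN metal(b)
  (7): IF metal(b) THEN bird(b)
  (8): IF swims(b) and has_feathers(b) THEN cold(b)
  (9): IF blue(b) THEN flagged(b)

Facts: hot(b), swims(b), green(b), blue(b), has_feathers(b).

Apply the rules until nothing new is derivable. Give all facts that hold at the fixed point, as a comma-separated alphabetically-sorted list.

[1] (8) [IF swims(b) and has_feathers(b) THEN cold(b)]; (9) [IF blue(b) THEN flagged(b)]. ⇒ new: cold(b), flagged(b).
[2] (3) [IF cold(b) and blue(b) THEN metal(b)]. ⇒ new: metal(b).
[3] (7) [IF metal(b) THEN bird(b)]. ⇒ new: bird(b).
[4] (5) [IF bird(b) THEN large(b)]. ⇒ new: large(b).

bird(b), blue(b), cold(b), flagged(b), green(b), has_feathers(b), hot(b), large(b), metal(b), swims(b)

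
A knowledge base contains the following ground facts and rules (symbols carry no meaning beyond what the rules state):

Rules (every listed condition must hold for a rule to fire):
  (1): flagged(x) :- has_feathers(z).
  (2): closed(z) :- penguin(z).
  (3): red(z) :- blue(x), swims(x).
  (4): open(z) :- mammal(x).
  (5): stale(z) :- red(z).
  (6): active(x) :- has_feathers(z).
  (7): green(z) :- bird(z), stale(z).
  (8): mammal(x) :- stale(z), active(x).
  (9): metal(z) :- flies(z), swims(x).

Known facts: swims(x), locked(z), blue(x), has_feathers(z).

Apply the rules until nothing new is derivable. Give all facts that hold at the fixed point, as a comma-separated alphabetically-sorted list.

active(x), blue(x), flagged(x), has_feathers(z), locked(z), mammal(x), open(z), red(z), stale(z), swims(x)

Round 1 — (1), (3), (6), derive flagged(x), red(z), active(x).
Round 2 — (5), derive stale(z).
Round 3 — (8), derive mammal(x).
Round 4 — (4), derive open(z).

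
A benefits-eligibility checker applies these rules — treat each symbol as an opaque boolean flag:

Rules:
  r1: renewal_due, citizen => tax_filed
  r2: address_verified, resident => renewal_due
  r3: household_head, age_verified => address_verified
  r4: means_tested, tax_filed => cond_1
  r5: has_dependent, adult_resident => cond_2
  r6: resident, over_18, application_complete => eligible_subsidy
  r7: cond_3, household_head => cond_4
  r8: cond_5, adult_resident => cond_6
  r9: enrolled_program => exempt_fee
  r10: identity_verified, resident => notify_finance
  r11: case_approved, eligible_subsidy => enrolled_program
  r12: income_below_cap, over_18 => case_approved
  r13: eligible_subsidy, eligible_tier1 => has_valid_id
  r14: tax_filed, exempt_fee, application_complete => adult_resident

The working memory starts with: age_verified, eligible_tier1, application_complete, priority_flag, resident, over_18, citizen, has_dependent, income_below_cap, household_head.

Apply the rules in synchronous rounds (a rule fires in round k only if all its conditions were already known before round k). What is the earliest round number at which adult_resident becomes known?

[1] r3 [household_head, age_verified => address_verified]; r6 [resident, over_18, application_complete => eligible_subsidy]; r12 [income_below_cap, over_18 => case_approved]. ⇒ new: address_verified, eligible_subsidy, case_approved.
[2] r2 [address_verified, resident => renewal_due]; r11 [case_approved, eligible_subsidy => enrolled_program]; r13 [eligible_subsidy, eligible_tier1 => has_valid_id]. ⇒ new: renewal_due, enrolled_program, has_valid_id.
[3] r1 [renewal_due, citizen => tax_filed]; r9 [enrolled_program => exempt_fee]. ⇒ new: tax_filed, exempt_fee.
[4] r14 [tax_filed, exempt_fee, application_complete => adult_resident]. ⇒ new: adult_resident.
adult_resident first appears in round 4.

4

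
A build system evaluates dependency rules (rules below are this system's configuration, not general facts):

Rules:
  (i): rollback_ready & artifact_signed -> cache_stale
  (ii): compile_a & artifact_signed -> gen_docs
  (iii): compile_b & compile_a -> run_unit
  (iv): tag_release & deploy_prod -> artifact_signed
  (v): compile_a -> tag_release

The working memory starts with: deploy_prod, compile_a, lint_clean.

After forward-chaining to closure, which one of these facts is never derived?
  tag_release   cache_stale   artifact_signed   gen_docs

Round 1 — (v), derive tag_release.
Round 2 — (iv), derive artifact_signed.
Round 3 — (ii), derive gen_docs.
Derived: artifact_signed (round 2), gen_docs (round 3), tag_release (round 1). cache_stale never appears in any round.

cache_stale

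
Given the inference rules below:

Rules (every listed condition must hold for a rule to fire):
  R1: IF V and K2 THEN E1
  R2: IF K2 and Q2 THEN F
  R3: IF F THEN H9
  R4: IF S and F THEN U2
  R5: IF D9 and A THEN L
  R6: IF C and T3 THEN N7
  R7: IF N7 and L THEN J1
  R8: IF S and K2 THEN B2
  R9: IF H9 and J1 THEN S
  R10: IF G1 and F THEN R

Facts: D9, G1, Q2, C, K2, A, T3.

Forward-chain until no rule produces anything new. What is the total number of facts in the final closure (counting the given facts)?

Round 1 — R2, R5, R6, derive F, L, N7.
Round 2 — R3, R7, R10, derive H9, J1, R.
Round 3 — R9, derive S.
Round 4 — R4, R8, derive U2, B2.
Closure: {A, B2, C, D9, F, G1, H9, J1, K2, L, N7, Q2, R, S, T3, U2} — 16 facts.

16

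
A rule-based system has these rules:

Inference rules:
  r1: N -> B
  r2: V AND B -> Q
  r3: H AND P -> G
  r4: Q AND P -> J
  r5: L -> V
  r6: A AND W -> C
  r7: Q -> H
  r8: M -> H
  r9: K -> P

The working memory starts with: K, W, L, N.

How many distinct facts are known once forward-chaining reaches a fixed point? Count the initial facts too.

Round 1 fires r1, r5, r9, giving B, V, P.
Round 2 fires r2, giving Q.
Round 3 fires r4, r7, giving J, H.
Round 4 fires r3, giving G.
Closure: {B, G, H, J, K, L, N, P, Q, V, W} — 11 facts.

11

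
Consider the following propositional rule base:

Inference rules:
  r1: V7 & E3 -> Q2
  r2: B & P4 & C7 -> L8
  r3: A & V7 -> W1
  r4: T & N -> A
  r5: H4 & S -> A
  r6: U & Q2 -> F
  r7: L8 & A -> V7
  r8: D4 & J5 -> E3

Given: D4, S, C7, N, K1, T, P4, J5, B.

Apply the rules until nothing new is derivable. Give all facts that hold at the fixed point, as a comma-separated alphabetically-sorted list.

A, B, C7, D4, E3, J5, K1, L8, N, P4, Q2, S, T, V7, W1

Round 1: r2 [B & P4 & C7 -> L8]; r4 [T & N -> A]; r8 [D4 & J5 -> E3]. New: L8, A, E3.
Round 2: r7 [L8 & A -> V7]. New: V7.
Round 3: r1 [V7 & E3 -> Q2]; r3 [A & V7 -> W1]. New: Q2, W1.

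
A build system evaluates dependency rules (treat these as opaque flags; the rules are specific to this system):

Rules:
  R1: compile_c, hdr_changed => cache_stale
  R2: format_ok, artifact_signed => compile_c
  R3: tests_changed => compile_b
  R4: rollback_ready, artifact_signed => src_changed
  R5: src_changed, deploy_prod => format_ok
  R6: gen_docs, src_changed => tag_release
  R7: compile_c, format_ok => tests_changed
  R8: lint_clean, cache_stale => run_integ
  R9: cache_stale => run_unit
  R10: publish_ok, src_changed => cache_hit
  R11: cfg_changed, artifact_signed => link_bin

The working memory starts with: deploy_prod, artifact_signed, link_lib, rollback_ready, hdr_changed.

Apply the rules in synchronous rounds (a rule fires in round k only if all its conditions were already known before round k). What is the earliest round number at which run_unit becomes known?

Round 1: R4 [rollback_ready, artifact_signed => src_changed]. Adds src_changed.
Round 2: R5 [src_changed, deploy_prod => format_ok]. Adds format_ok.
Round 3: R2 [format_ok, artifact_signed => compile_c]. Adds compile_c.
Round 4: R1 [compile_c, hdr_changed => cache_stale]; R7 [compile_c, format_ok => tests_changed]. Adds cache_stale, tests_changed.
Round 5: R3 [tests_changed => compile_b]; R9 [cache_stale => run_unit]. Adds compile_b, run_unit.
run_unit first appears in round 5.

5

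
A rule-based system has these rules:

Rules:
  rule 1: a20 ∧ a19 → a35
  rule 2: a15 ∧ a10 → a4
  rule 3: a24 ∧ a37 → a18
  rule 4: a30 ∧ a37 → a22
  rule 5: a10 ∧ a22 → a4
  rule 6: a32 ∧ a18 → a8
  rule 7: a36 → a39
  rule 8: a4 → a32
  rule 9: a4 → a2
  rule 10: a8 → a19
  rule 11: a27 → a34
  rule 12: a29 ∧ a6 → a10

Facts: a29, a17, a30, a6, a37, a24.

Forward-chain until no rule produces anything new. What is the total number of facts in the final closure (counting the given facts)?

[1] rule 3 [a24 ∧ a37 → a18]; rule 4 [a30 ∧ a37 → a22]; rule 12 [a29 ∧ a6 → a10]. ⇒ new: a18, a22, a10.
[2] rule 5 [a10 ∧ a22 → a4]. ⇒ new: a4.
[3] rule 8 [a4 → a32]; rule 9 [a4 → a2]. ⇒ new: a32, a2.
[4] rule 6 [a32 ∧ a18 → a8]. ⇒ new: a8.
[5] rule 10 [a8 → a19]. ⇒ new: a19.
Closure: {a10, a17, a18, a19, a2, a22, a24, a29, a30, a32, a37, a4, a6, a8} — 14 facts.

14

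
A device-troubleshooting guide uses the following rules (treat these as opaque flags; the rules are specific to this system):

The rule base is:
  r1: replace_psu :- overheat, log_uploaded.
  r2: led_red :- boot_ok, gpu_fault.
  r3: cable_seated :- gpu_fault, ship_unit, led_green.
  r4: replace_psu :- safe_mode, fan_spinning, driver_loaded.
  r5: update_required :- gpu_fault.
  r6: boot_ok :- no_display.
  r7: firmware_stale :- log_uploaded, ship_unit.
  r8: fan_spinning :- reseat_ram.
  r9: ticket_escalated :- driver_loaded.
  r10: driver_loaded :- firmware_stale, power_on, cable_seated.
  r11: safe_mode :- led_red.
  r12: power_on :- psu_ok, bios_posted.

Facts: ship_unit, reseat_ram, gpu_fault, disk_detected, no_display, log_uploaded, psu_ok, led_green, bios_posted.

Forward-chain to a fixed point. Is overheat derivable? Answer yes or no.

Round 1 fires r3, r5, r6, r7, r8, r12, giving cable_seated, update_required, boot_ok, firmware_stale, fan_spinning, power_on.
Round 2 fires r2, r10, giving led_red, driver_loaded.
Round 3 fires r9, r11, giving ticket_escalated, safe_mode.
Round 4 fires r4, giving replace_psu.
Fixed point reached. No rule has overheat as a consequent, and it is not given.

no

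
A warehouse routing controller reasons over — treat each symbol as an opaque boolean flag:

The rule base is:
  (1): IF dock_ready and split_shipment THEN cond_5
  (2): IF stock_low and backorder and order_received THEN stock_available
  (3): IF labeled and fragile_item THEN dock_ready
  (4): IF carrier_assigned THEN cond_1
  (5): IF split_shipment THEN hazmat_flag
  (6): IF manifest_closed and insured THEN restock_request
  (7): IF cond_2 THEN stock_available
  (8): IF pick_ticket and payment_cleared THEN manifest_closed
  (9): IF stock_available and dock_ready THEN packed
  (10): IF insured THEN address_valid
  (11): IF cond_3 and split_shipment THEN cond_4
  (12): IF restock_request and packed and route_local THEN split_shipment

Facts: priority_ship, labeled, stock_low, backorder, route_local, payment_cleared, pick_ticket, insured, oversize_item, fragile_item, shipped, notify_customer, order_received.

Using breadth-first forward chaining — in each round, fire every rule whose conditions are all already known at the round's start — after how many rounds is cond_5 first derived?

Round 1 — (2), (3), (8), (10), derive stock_available, dock_ready, manifest_closed, address_valid.
Round 2 — (6), (9), derive restock_request, packed.
Round 3 — (12), derive split_shipment.
Round 4 — (1), (5), derive cond_5, hazmat_flag.
cond_5 first appears in round 4.

4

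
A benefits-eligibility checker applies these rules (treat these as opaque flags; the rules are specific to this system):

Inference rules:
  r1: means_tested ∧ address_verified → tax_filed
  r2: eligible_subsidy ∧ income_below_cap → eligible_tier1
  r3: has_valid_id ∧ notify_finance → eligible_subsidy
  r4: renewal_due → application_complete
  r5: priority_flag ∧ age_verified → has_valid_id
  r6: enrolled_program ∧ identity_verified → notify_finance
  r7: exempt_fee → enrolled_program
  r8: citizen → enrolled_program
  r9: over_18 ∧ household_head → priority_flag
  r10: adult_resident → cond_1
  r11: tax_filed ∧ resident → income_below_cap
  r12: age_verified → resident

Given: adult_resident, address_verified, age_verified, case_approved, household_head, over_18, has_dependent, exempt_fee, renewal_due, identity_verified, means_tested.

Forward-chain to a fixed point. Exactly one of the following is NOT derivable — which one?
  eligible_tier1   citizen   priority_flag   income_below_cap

[1] r1 [means_tested ∧ address_verified → tax_filed]; r4 [renewal_due → application_complete]; r7 [exempt_fee → enrolled_program]; r9 [over_18 ∧ household_head → priority_flag]; r10 [adult_resident → cond_1]; r12 [age_verified → resident]. ⇒ new: tax_filed, application_complete, enrolled_program, priority_flag, cond_1, resident.
[2] r5 [priority_flag ∧ age_verified → has_valid_id]; r6 [enrolled_program ∧ identity_verified → notify_finance]; r11 [tax_filed ∧ resident → income_below_cap]. ⇒ new: has_valid_id, notify_finance, income_below_cap.
[3] r3 [has_valid_id ∧ notify_finance → eligible_subsidy]. ⇒ new: eligible_subsidy.
[4] r2 [eligible_subsidy ∧ income_below_cap → eligible_tier1]. ⇒ new: eligible_tier1.
Derived: income_below_cap (round 2), priority_flag (round 1), eligible_tier1 (round 4). citizen never appears in any round.

citizen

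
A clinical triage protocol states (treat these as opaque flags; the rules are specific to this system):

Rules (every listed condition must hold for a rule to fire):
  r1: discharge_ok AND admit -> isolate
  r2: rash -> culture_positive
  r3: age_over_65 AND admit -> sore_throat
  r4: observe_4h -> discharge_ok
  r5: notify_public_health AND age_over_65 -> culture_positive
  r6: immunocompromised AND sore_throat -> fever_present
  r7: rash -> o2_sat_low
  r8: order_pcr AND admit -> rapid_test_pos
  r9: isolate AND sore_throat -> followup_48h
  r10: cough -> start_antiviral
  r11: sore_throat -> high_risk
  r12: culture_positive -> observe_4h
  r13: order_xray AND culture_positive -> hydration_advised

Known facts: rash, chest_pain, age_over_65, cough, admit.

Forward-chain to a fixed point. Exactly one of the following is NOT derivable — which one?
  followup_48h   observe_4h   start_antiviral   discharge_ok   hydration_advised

Round 1: r2 [rash -> culture_positive]; r3 [age_over_65 AND admit -> sore_throat]; r7 [rash -> o2_sat_low]; r10 [cough -> start_antiviral]. Adds culture_positive, sore_throat, o2_sat_low, start_antiviral.
Round 2: r11 [sore_throat -> high_risk]; r12 [culture_positive -> observe_4h]. Adds high_risk, observe_4h.
Round 3: r4 [observe_4h -> discharge_ok]. Adds discharge_ok.
Round 4: r1 [discharge_ok AND admit -> isolate]. Adds isolate.
Round 5: r9 [isolate AND sore_throat -> followup_48h]. Adds followup_48h.
Derived: discharge_ok (round 3), followup_48h (round 5), observe_4h (round 2), start_antiviral (round 1). hydration_advised never appears in any round.

hydration_advised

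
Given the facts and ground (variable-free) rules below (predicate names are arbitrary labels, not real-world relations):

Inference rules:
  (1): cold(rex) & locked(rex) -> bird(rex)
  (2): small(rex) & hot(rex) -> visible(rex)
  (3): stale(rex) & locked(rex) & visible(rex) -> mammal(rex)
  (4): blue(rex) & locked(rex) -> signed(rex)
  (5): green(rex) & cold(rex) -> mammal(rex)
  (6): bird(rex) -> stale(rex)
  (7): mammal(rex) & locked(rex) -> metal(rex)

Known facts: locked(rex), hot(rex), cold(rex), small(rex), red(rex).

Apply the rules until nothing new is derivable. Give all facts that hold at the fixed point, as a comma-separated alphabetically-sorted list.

Round 1 fires (1), (2), giving bird(rex), visible(rex).
Round 2 fires (6), giving stale(rex).
Round 3 fires (3), giving mammal(rex).
Round 4 fires (7), giving metal(rex).

bird(rex), cold(rex), hot(rex), locked(rex), mammal(rex), metal(rex), red(rex), small(rex), stale(rex), visible(rex)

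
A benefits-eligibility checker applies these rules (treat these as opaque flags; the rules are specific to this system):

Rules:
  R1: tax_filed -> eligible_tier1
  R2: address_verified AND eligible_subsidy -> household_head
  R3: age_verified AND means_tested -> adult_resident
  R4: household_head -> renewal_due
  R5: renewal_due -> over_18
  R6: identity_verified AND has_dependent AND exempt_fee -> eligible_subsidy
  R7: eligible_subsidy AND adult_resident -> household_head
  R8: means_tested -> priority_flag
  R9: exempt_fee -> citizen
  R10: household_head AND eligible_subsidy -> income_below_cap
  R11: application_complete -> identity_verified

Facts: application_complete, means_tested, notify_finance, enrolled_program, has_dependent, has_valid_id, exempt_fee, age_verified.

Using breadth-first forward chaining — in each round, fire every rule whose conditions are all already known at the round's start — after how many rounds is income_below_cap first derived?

4

Round 1: R3 [age_verified AND means_tested -> adult_resident]; R8 [means_tested -> priority_flag]; R9 [exempt_fee -> citizen]; R11 [application_complete -> identity_verified]. Adds adult_resident, priority_flag, citizen, identity_verified.
Round 2: R6 [identity_verified AND has_dependent AND exempt_fee -> eligible_subsidy]. Adds eligible_subsidy.
Round 3: R7 [eligible_subsidy AND adult_resident -> household_head]. Adds household_head.
Round 4: R4 [household_head -> renewal_due]; R10 [household_head AND eligible_subsidy -> income_below_cap]. Adds renewal_due, income_below_cap.
income_below_cap first appears in round 4.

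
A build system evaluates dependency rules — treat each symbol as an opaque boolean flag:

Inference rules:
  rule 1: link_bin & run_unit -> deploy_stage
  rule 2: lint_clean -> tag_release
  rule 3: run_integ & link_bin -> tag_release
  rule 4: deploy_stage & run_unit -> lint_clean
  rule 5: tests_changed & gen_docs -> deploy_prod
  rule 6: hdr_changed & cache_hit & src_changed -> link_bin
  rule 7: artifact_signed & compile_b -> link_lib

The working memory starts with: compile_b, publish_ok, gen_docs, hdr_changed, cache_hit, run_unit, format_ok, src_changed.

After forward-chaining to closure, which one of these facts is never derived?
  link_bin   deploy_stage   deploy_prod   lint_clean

Round 1: rule 6 [hdr_changed & cache_hit & src_changed -> link_bin]. Adds link_bin.
Round 2: rule 1 [link_bin & run_unit -> deploy_stage]. Adds deploy_stage.
Round 3: rule 4 [deploy_stage & run_unit -> lint_clean]. Adds lint_clean.
Round 4: rule 2 [lint_clean -> tag_release]. Adds tag_release.
Derived: link_bin (round 1), deploy_stage (round 2), lint_clean (round 3). deploy_prod never appears in any round.

deploy_prod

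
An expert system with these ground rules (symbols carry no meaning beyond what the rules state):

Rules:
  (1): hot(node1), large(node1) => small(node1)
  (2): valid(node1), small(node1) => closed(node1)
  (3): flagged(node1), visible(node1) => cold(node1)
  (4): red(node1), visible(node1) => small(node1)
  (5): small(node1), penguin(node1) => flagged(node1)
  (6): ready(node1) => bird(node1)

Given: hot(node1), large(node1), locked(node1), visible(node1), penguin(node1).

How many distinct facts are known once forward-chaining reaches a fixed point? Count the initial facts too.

8

Round 1: (1) [hot(node1), large(node1) => small(node1)]. Adds small(node1).
Round 2: (5) [small(node1), penguin(node1) => flagged(node1)]. Adds flagged(node1).
Round 3: (3) [flagged(node1), visible(node1) => cold(node1)]. Adds cold(node1).
Closure: {cold(node1), flagged(node1), hot(node1), large(node1), locked(node1), penguin(node1), small(node1), visible(node1)} — 8 facts.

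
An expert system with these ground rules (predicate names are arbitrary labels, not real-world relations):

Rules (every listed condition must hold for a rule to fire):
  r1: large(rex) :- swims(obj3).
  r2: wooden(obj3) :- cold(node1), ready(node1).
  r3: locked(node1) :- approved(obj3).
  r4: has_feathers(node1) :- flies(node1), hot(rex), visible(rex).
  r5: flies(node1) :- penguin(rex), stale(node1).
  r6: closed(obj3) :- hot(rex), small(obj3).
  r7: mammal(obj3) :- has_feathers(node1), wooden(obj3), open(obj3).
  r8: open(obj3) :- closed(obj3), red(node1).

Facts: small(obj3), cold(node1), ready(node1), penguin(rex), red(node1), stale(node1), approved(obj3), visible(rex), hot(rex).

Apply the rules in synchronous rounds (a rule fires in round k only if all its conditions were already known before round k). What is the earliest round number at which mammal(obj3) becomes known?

Round 1 — r2, r3, r5, r6, derive wooden(obj3), locked(node1), flies(node1), closed(obj3).
Round 2 — r4, r8, derive has_feathers(node1), open(obj3).
Round 3 — r7, derive mammal(obj3).
mammal(obj3) first appears in round 3.

3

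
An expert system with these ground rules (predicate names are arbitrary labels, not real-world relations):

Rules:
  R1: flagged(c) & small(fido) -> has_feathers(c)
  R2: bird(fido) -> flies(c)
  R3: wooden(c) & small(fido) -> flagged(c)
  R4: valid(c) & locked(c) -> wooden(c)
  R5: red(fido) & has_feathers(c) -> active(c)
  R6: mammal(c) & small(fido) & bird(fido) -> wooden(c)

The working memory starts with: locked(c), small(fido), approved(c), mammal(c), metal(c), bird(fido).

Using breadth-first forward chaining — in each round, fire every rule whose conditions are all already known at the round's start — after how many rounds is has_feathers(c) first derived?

3

Round 1 fires R2, R6, giving flies(c), wooden(c).
Round 2 fires R3, giving flagged(c).
Round 3 fires R1, giving has_feathers(c).
has_feathers(c) first appears in round 3.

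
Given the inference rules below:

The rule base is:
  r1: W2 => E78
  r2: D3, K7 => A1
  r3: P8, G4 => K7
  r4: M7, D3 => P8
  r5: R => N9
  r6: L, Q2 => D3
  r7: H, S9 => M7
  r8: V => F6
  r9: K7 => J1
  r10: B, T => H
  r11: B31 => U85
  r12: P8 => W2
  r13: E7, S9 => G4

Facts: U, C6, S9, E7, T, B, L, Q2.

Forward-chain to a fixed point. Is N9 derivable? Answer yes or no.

no

Round 1: r6 [L, Q2 => D3]; r10 [B, T => H]; r13 [E7, S9 => G4]. New: D3, H, G4.
Round 2: r7 [H, S9 => M7]. New: M7.
Round 3: r4 [M7, D3 => P8]. New: P8.
Round 4: r3 [P8, G4 => K7]; r12 [P8 => W2]. New: K7, W2.
Round 5: r1 [W2 => E78]; r2 [D3, K7 => A1]; r9 [K7 => J1]. New: E78, A1, J1.
Fixed point reached. N9 is concluded only by r5; r5 needs R (never derived).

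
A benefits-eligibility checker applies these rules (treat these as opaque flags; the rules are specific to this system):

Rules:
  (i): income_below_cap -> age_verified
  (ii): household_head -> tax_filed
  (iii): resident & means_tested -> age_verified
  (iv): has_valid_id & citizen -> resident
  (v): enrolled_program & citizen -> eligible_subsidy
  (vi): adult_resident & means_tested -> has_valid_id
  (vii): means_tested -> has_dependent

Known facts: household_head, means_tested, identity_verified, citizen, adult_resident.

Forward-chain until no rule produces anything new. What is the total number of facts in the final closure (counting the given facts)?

10

Round 1: (ii) [household_head -> tax_filed]; (vi) [adult_resident & means_tested -> has_valid_id]; (vii) [means_tested -> has_dependent]. Adds tax_filed, has_valid_id, has_dependent.
Round 2: (iv) [has_valid_id & citizen -> resident]. Adds resident.
Round 3: (iii) [resident & means_tested -> age_verified]. Adds age_verified.
Closure: {adult_resident, age_verified, citizen, has_dependent, has_valid_id, household_head, identity_verified, means_tested, resident, tax_filed} — 10 facts.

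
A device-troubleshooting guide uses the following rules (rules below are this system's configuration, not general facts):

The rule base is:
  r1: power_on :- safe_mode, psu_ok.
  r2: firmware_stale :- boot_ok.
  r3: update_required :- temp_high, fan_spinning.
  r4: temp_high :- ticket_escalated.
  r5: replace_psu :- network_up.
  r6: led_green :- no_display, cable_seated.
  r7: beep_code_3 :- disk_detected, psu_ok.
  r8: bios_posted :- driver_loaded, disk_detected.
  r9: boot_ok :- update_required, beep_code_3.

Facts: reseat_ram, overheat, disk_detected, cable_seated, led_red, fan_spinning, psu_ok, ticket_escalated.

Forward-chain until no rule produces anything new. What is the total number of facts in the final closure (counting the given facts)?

13

Round 1 — r4, r7, derive temp_high, beep_code_3.
Round 2 — r3, derive update_required.
Round 3 — r9, derive boot_ok.
Round 4 — r2, derive firmware_stale.
Closure: {beep_code_3, boot_ok, cable_seated, disk_detected, fan_spinning, firmware_stale, led_red, overheat, psu_ok, reseat_ram, temp_high, ticket_escalated, update_required} — 13 facts.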